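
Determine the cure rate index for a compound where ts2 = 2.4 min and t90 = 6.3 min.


CRI = 100 / (t90 - ts2)
= 100 / (6.3 - 2.4)
= 100 / 3.9
= 25.64 min^-1

25.64 min^-1


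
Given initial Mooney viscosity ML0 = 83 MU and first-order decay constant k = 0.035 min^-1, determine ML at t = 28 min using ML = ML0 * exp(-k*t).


ML = ML0 * exp(-k * t)
ML = 83 * exp(-0.035 * 28)
ML = 83 * 0.3753
ML = 31.15 MU

31.15 MU


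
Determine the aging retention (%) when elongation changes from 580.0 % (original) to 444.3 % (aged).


Retention = aged / original * 100
= 444.3 / 580.0 * 100
= 76.6%

76.6%


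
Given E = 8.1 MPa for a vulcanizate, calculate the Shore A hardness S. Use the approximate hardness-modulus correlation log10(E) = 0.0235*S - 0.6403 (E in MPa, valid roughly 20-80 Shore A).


log10(E) = 0.0235*S - 0.6403  =>  S = (log10(E) + 0.6403) / 0.0235
log10(8.1) = 0.908485
S = (0.908485 + 0.6403) / 0.0235 = 1.548785 / 0.0235
S = 65.9

Shore A = 65.9


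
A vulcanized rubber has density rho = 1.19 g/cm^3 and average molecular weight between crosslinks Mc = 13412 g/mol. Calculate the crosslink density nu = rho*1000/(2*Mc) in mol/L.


nu = rho * 1000 / (2 * Mc)
nu = 1.19 * 1000 / (2 * 13412)
nu = 1190.0 / 26824
nu = 0.0444 mol/L

0.0444 mol/L


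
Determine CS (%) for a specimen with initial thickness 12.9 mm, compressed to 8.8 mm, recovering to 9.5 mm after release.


CS = (t0 - recovered) / (t0 - ts) * 100
= (12.9 - 9.5) / (12.9 - 8.8) * 100
= 3.4 / 4.1 * 100
= 82.9%

82.9%


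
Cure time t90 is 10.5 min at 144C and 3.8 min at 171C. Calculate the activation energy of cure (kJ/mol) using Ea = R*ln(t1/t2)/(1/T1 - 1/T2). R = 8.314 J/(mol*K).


T1 = 417.15 K, T2 = 444.15 K
1/T1 - 1/T2 = 1.4573e-04
ln(t1/t2) = ln(10.5/3.8) = 1.0164
Ea = 8.314 * 1.0164 / 1.4573e-04 = 57985.8194 J/mol
Ea = 57.99 kJ/mol

57.99 kJ/mol


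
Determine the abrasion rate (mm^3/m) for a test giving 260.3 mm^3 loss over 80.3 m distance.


Rate = volume_loss / distance
= 260.3 / 80.3
= 3.242 mm^3/m

3.242 mm^3/m


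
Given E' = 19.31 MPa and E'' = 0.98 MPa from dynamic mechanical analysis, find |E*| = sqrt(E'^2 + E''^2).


|E*| = sqrt(E'^2 + E''^2)
= sqrt(19.31^2 + 0.98^2)
= sqrt(372.8761 + 0.9604)
= 19.335 MPa

19.335 MPa


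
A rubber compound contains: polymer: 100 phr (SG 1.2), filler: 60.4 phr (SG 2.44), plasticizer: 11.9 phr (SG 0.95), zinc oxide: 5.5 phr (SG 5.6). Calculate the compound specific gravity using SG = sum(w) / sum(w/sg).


Sum of weights = 177.8
Volume contributions:
  polymer: 100/1.2 = 83.3333
  filler: 60.4/2.44 = 24.7541
  plasticizer: 11.9/0.95 = 12.5263
  zinc oxide: 5.5/5.6 = 0.9821
Sum of volumes = 121.5959
SG = 177.8 / 121.5959 = 1.462

SG = 1.462


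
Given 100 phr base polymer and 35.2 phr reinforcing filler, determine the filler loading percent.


Filler % = filler / (rubber + filler) * 100
= 35.2 / (100 + 35.2) * 100
= 35.2 / 135.2 * 100
= 26.04%

26.04%


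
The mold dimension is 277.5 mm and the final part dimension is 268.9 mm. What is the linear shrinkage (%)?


Shrinkage = (mold - part) / mold * 100
= (277.5 - 268.9) / 277.5 * 100
= 8.6 / 277.5 * 100
= 3.1%

3.1%


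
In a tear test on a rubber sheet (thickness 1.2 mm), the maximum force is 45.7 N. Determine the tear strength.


Tear strength = force / thickness
= 45.7 / 1.2
= 38.08 N/mm

38.08 N/mm


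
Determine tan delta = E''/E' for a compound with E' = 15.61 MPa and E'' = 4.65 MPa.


tan delta = E'' / E'
= 4.65 / 15.61
= 0.2979

tan delta = 0.2979


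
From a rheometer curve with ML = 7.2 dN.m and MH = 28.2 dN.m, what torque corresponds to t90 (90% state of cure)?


M90 = ML + 0.9 * (MH - ML)
M90 = 7.2 + 0.9 * (28.2 - 7.2)
M90 = 7.2 + 0.9 * 21.0
M90 = 26.1 dN.m

26.1 dN.m


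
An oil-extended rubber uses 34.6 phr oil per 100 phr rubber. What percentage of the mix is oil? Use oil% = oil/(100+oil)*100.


Oil % = oil / (100 + oil) * 100
= 34.6 / (100 + 34.6) * 100
= 34.6 / 134.6 * 100
= 25.71%

25.71%


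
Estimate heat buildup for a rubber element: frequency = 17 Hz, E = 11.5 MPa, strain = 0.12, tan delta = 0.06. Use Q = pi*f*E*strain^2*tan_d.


Q = pi * f * E * strain^2 * tan_d
= pi * 17 * 11.5 * 0.12^2 * 0.06
= pi * 17 * 11.5 * 0.0144 * 0.06
= 0.5307

Q = 0.5307


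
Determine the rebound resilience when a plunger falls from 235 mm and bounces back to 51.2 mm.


Resilience = h_rebound / h_drop * 100
= 51.2 / 235 * 100
= 21.8%

21.8%


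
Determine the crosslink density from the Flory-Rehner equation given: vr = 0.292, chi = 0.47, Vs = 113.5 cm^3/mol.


ln(1 - vr) = ln(1 - 0.292) = -0.3453
Numerator = -((-0.3453) + 0.292 + 0.47 * 0.292^2) = 0.0132
Denominator = 113.5 * (0.292^(1/3) - 0.292/2) = 58.7282
nu = 0.0132 / 58.7282 = 2.2540e-04 mol/cm^3

2.2540e-04 mol/cm^3


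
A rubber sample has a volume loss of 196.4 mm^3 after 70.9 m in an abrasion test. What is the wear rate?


Rate = volume_loss / distance
= 196.4 / 70.9
= 2.77 mm^3/m

2.77 mm^3/m


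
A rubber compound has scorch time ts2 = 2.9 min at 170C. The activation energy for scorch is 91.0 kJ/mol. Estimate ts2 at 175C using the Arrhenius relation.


Convert temperatures: T1 = 170 + 273.15 = 443.15 K, T2 = 175 + 273.15 = 448.15 K
ts2_new = 2.9 * exp(91000 / 8.314 * (1/448.15 - 1/443.15))
1/T2 - 1/T1 = -2.5177e-05
ts2_new = 2.2 min

2.2 min


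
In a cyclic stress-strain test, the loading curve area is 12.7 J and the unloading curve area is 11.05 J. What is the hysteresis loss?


Hysteresis loss = loading - unloading
= 12.7 - 11.05
= 1.65 J

1.65 J


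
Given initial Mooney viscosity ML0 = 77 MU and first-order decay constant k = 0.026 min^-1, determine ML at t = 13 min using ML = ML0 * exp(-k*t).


ML = ML0 * exp(-k * t)
ML = 77 * exp(-0.026 * 13)
ML = 77 * 0.7132
ML = 54.92 MU

54.92 MU


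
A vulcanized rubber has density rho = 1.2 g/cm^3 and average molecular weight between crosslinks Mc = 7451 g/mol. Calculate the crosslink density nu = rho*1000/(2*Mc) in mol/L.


nu = rho * 1000 / (2 * Mc)
nu = 1.2 * 1000 / (2 * 7451)
nu = 1200.0 / 14902
nu = 0.0805 mol/L

0.0805 mol/L


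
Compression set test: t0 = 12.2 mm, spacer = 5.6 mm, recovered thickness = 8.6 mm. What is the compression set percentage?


CS = (t0 - recovered) / (t0 - ts) * 100
= (12.2 - 8.6) / (12.2 - 5.6) * 100
= 3.6 / 6.6 * 100
= 54.5%

54.5%


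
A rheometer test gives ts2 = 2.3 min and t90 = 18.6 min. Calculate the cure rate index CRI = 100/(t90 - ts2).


CRI = 100 / (t90 - ts2)
= 100 / (18.6 - 2.3)
= 100 / 16.3
= 6.13 min^-1

6.13 min^-1


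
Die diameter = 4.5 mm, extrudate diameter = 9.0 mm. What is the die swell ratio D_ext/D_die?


Die swell ratio = D_extrudate / D_die
= 9.0 / 4.5
= 2.0

Die swell = 2.0


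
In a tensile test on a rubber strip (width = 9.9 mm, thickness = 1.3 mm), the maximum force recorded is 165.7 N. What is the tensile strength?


Area = width * thickness = 9.9 * 1.3 = 12.87 mm^2
TS = force / area = 165.7 / 12.87 = 12.87 MPa

12.87 MPa


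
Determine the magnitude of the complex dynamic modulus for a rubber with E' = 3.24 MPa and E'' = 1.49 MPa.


|E*| = sqrt(E'^2 + E''^2)
= sqrt(3.24^2 + 1.49^2)
= sqrt(10.4976 + 2.2201)
= 3.566 MPa

3.566 MPa


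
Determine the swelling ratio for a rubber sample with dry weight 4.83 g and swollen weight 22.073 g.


Q = W_swollen / W_dry
Q = 22.073 / 4.83
Q = 4.57

Q = 4.57


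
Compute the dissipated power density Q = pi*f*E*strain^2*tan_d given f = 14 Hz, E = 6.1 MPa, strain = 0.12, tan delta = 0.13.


Q = pi * f * E * strain^2 * tan_d
= pi * 14 * 6.1 * 0.12^2 * 0.13
= pi * 14 * 6.1 * 0.0144 * 0.13
= 0.5022

Q = 0.5022


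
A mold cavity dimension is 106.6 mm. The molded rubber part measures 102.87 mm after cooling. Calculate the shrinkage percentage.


Shrinkage = (mold - part) / mold * 100
= (106.6 - 102.87) / 106.6 * 100
= 3.73 / 106.6 * 100
= 3.5%

3.5%


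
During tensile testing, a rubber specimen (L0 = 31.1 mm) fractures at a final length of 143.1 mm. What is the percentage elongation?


Elongation = (Lf - L0) / L0 * 100
= (143.1 - 31.1) / 31.1 * 100
= 112.0 / 31.1 * 100
= 360.1%

360.1%


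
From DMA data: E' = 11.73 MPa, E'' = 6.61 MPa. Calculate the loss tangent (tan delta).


tan delta = E'' / E'
= 6.61 / 11.73
= 0.5635

tan delta = 0.5635


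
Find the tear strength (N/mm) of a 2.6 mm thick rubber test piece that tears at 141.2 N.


Tear strength = force / thickness
= 141.2 / 2.6
= 54.31 N/mm

54.31 N/mm


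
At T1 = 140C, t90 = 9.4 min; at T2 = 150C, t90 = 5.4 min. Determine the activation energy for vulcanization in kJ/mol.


T1 = 413.15 K, T2 = 423.15 K
1/T1 - 1/T2 = 5.7200e-05
ln(t1/t2) = ln(9.4/5.4) = 0.5543
Ea = 8.314 * 0.5543 / 5.7200e-05 = 80568.5249 J/mol
Ea = 80.57 kJ/mol

80.57 kJ/mol


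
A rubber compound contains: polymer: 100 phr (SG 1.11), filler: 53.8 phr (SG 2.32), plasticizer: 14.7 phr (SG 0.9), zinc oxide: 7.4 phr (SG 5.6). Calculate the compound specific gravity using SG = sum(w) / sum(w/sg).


Sum of weights = 175.9
Volume contributions:
  polymer: 100/1.11 = 90.0901
  filler: 53.8/2.32 = 23.1897
  plasticizer: 14.7/0.9 = 16.3333
  zinc oxide: 7.4/5.6 = 1.3214
Sum of volumes = 130.9345
SG = 175.9 / 130.9345 = 1.343

SG = 1.343


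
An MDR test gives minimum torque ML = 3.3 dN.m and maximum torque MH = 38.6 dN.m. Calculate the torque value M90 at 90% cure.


M90 = ML + 0.9 * (MH - ML)
M90 = 3.3 + 0.9 * (38.6 - 3.3)
M90 = 3.3 + 0.9 * 35.3
M90 = 35.07 dN.m

35.07 dN.m


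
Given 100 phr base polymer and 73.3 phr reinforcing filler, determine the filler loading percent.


Filler % = filler / (rubber + filler) * 100
= 73.3 / (100 + 73.3) * 100
= 73.3 / 173.3 * 100
= 42.3%

42.3%


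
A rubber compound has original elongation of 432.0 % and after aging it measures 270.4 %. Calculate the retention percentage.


Retention = aged / original * 100
= 270.4 / 432.0 * 100
= 62.6%

62.6%


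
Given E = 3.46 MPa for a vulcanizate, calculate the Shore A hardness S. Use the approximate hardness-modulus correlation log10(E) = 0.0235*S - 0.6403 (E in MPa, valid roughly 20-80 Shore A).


log10(E) = 0.0235*S - 0.6403  =>  S = (log10(E) + 0.6403) / 0.0235
log10(3.46) = 0.539076
S = (0.539076 + 0.6403) / 0.0235 = 1.179376 / 0.0235
S = 50.2

Shore A = 50.2


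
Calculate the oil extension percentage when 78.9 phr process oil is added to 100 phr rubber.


Oil % = oil / (100 + oil) * 100
= 78.9 / (100 + 78.9) * 100
= 78.9 / 178.9 * 100
= 44.1%

44.1%


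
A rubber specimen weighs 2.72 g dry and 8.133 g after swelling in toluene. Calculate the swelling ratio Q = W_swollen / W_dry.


Q = W_swollen / W_dry
Q = 8.133 / 2.72
Q = 2.99

Q = 2.99


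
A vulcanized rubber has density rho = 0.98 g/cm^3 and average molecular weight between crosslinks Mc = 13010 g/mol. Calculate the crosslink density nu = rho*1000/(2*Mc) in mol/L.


nu = rho * 1000 / (2 * Mc)
nu = 0.98 * 1000 / (2 * 13010)
nu = 980.0 / 26020
nu = 0.0377 mol/L

0.0377 mol/L


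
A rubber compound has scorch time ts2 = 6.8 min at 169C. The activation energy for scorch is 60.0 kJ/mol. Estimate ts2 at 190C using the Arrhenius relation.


Convert temperatures: T1 = 169 + 273.15 = 442.15 K, T2 = 190 + 273.15 = 463.15 K
ts2_new = 6.8 * exp(60000 / 8.314 * (1/463.15 - 1/442.15))
1/T2 - 1/T1 = -1.0255e-04
ts2_new = 3.24 min

3.24 min


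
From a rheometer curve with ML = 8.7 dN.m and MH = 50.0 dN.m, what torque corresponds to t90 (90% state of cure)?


M90 = ML + 0.9 * (MH - ML)
M90 = 8.7 + 0.9 * (50.0 - 8.7)
M90 = 8.7 + 0.9 * 41.3
M90 = 45.87 dN.m

45.87 dN.m


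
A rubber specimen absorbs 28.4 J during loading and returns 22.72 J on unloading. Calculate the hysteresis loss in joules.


Hysteresis loss = loading - unloading
= 28.4 - 22.72
= 5.68 J

5.68 J


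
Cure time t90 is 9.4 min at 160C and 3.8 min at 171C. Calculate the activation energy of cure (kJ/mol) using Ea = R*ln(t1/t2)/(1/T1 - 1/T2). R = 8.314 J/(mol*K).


T1 = 433.15 K, T2 = 444.15 K
1/T1 - 1/T2 = 5.7177e-05
ln(t1/t2) = ln(9.4/3.8) = 0.9057
Ea = 8.314 * 0.9057 / 5.7177e-05 = 131696.3755 J/mol
Ea = 131.7 kJ/mol

131.7 kJ/mol


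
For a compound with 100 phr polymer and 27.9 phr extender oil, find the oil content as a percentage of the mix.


Oil % = oil / (100 + oil) * 100
= 27.9 / (100 + 27.9) * 100
= 27.9 / 127.9 * 100
= 21.81%

21.81%


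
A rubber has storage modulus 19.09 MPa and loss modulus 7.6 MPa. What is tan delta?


tan delta = E'' / E'
= 7.6 / 19.09
= 0.3981

tan delta = 0.3981


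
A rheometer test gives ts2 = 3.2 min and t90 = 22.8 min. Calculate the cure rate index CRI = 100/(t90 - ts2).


CRI = 100 / (t90 - ts2)
= 100 / (22.8 - 3.2)
= 100 / 19.6
= 5.1 min^-1

5.1 min^-1


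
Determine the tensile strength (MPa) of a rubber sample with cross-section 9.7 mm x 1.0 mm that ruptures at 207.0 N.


Area = width * thickness = 9.7 * 1.0 = 9.7 mm^2
TS = force / area = 207.0 / 9.7 = 21.34 MPa

21.34 MPa


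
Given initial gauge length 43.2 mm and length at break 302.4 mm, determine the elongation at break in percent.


Elongation = (Lf - L0) / L0 * 100
= (302.4 - 43.2) / 43.2 * 100
= 259.2 / 43.2 * 100
= 600.0%

600.0%


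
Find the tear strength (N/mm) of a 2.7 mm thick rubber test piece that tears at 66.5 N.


Tear strength = force / thickness
= 66.5 / 2.7
= 24.63 N/mm

24.63 N/mm


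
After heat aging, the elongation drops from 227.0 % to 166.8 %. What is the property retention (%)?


Retention = aged / original * 100
= 166.8 / 227.0 * 100
= 73.5%

73.5%


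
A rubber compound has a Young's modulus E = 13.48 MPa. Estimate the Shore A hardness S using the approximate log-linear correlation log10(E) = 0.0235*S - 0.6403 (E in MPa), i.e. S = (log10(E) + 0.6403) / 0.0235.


log10(E) = 0.0235*S - 0.6403  =>  S = (log10(E) + 0.6403) / 0.0235
log10(13.48) = 1.129690
S = (1.129690 + 0.6403) / 0.0235 = 1.769990 / 0.0235
S = 75.3

Shore A = 75.3


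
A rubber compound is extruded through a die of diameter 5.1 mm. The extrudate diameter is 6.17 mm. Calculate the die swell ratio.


Die swell ratio = D_extrudate / D_die
= 6.17 / 5.1
= 1.21

Die swell = 1.21


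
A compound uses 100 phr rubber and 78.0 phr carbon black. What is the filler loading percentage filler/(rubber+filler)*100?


Filler % = filler / (rubber + filler) * 100
= 78.0 / (100 + 78.0) * 100
= 78.0 / 178.0 * 100
= 43.82%

43.82%


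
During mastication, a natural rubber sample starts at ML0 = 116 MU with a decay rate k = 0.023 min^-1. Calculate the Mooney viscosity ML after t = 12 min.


ML = ML0 * exp(-k * t)
ML = 116 * exp(-0.023 * 12)
ML = 116 * 0.7588
ML = 88.02 MU

88.02 MU


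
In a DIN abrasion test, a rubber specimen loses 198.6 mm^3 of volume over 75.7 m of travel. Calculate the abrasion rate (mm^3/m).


Rate = volume_loss / distance
= 198.6 / 75.7
= 2.624 mm^3/m

2.624 mm^3/m


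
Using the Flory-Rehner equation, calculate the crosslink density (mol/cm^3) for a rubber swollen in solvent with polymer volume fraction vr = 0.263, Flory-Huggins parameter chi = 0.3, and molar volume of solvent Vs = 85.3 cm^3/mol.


ln(1 - vr) = ln(1 - 0.263) = -0.3052
Numerator = -((-0.3052) + 0.263 + 0.3 * 0.263^2) = 0.0214
Denominator = 85.3 * (0.263^(1/3) - 0.263/2) = 43.4344
nu = 0.0214 / 43.4344 = 4.9308e-04 mol/cm^3

4.9308e-04 mol/cm^3


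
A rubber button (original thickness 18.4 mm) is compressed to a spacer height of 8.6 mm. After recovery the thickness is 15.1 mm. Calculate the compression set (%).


CS = (t0 - recovered) / (t0 - ts) * 100
= (18.4 - 15.1) / (18.4 - 8.6) * 100
= 3.3 / 9.8 * 100
= 33.7%

33.7%


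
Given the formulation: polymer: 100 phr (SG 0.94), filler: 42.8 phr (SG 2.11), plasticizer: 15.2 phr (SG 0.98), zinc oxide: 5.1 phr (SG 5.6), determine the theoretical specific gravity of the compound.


Sum of weights = 163.1
Volume contributions:
  polymer: 100/0.94 = 106.3830
  filler: 42.8/2.11 = 20.2844
  plasticizer: 15.2/0.98 = 15.5102
  zinc oxide: 5.1/5.6 = 0.9107
Sum of volumes = 143.0883
SG = 163.1 / 143.0883 = 1.14

SG = 1.14


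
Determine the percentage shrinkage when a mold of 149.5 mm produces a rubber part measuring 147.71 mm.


Shrinkage = (mold - part) / mold * 100
= (149.5 - 147.71) / 149.5 * 100
= 1.79 / 149.5 * 100
= 1.2%

1.2%


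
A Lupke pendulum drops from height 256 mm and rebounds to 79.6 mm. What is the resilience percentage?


Resilience = h_rebound / h_drop * 100
= 79.6 / 256 * 100
= 31.1%

31.1%


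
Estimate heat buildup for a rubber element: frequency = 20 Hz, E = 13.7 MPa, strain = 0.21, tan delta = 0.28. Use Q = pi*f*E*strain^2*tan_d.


Q = pi * f * E * strain^2 * tan_d
= pi * 20 * 13.7 * 0.21^2 * 0.28
= pi * 20 * 13.7 * 0.0441 * 0.28
= 10.6291

Q = 10.6291


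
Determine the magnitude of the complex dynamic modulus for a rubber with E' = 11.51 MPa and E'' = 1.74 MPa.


|E*| = sqrt(E'^2 + E''^2)
= sqrt(11.51^2 + 1.74^2)
= sqrt(132.4801 + 3.0276)
= 11.641 MPa

11.641 MPa


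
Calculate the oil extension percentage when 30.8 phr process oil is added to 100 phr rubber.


Oil % = oil / (100 + oil) * 100
= 30.8 / (100 + 30.8) * 100
= 30.8 / 130.8 * 100
= 23.55%

23.55%


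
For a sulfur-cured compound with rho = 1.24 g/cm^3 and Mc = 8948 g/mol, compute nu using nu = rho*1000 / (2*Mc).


nu = rho * 1000 / (2 * Mc)
nu = 1.24 * 1000 / (2 * 8948)
nu = 1240.0 / 17896
nu = 0.0693 mol/L

0.0693 mol/L


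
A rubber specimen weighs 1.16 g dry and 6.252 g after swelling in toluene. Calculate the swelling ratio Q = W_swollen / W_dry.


Q = W_swollen / W_dry
Q = 6.252 / 1.16
Q = 5.39

Q = 5.39


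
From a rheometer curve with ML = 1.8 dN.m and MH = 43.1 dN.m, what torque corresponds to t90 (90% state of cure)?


M90 = ML + 0.9 * (MH - ML)
M90 = 1.8 + 0.9 * (43.1 - 1.8)
M90 = 1.8 + 0.9 * 41.3
M90 = 38.97 dN.m

38.97 dN.m


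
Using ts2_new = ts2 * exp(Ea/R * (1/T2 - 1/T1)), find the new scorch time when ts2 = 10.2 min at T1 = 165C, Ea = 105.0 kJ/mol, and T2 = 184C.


Convert temperatures: T1 = 165 + 273.15 = 438.15 K, T2 = 184 + 273.15 = 457.15 K
ts2_new = 10.2 * exp(105000 / 8.314 * (1/457.15 - 1/438.15))
1/T2 - 1/T1 = -9.4858e-05
ts2_new = 3.08 min

3.08 min


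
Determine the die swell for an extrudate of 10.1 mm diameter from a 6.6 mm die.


Die swell ratio = D_extrudate / D_die
= 10.1 / 6.6
= 1.53

Die swell = 1.53


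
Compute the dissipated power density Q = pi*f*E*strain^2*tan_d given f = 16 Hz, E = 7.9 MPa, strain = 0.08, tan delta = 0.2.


Q = pi * f * E * strain^2 * tan_d
= pi * 16 * 7.9 * 0.08^2 * 0.2
= pi * 16 * 7.9 * 0.0064 * 0.2
= 0.5083

Q = 0.5083


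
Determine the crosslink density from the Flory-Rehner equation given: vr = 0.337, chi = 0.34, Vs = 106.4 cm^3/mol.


ln(1 - vr) = ln(1 - 0.337) = -0.4110
Numerator = -((-0.4110) + 0.337 + 0.34 * 0.337^2) = 0.0354
Denominator = 106.4 * (0.337^(1/3) - 0.337/2) = 56.1148
nu = 0.0354 / 56.1148 = 6.3026e-04 mol/cm^3

6.3026e-04 mol/cm^3


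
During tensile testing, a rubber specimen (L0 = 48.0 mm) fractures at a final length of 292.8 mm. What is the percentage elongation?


Elongation = (Lf - L0) / L0 * 100
= (292.8 - 48.0) / 48.0 * 100
= 244.8 / 48.0 * 100
= 510.0%

510.0%


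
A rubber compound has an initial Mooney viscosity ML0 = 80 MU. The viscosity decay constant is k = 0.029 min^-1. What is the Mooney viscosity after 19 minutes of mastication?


ML = ML0 * exp(-k * t)
ML = 80 * exp(-0.029 * 19)
ML = 80 * 0.5764
ML = 46.11 MU

46.11 MU


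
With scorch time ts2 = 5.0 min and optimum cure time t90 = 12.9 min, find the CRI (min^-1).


CRI = 100 / (t90 - ts2)
= 100 / (12.9 - 5.0)
= 100 / 7.9
= 12.66 min^-1

12.66 min^-1


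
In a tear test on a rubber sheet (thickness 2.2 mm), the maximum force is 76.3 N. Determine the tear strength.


Tear strength = force / thickness
= 76.3 / 2.2
= 34.68 N/mm

34.68 N/mm


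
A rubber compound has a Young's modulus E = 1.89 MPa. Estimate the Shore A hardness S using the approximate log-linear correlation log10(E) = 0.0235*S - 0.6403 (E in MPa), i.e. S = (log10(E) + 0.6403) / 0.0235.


log10(E) = 0.0235*S - 0.6403  =>  S = (log10(E) + 0.6403) / 0.0235
log10(1.89) = 0.276462
S = (0.276462 + 0.6403) / 0.0235 = 0.916762 / 0.0235
S = 39.0

Shore A = 39.0


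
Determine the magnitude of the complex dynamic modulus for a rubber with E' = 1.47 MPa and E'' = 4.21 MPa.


|E*| = sqrt(E'^2 + E''^2)
= sqrt(1.47^2 + 4.21^2)
= sqrt(2.1609 + 17.7241)
= 4.459 MPa

4.459 MPa


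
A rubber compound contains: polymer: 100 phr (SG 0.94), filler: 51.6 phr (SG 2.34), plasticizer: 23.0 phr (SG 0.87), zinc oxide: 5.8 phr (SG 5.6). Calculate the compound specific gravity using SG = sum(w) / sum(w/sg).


Sum of weights = 180.4
Volume contributions:
  polymer: 100/0.94 = 106.3830
  filler: 51.6/2.34 = 22.0513
  plasticizer: 23.0/0.87 = 26.4368
  zinc oxide: 5.8/5.6 = 1.0357
Sum of volumes = 155.9068
SG = 180.4 / 155.9068 = 1.157

SG = 1.157


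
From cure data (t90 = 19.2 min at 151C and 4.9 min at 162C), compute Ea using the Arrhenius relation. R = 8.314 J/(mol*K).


T1 = 424.15 K, T2 = 435.15 K
1/T1 - 1/T2 = 5.9598e-05
ln(t1/t2) = ln(19.2/4.9) = 1.3657
Ea = 8.314 * 1.3657 / 5.9598e-05 = 190512.3688 J/mol
Ea = 190.51 kJ/mol

190.51 kJ/mol


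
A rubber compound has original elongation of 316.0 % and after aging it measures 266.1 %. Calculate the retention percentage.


Retention = aged / original * 100
= 266.1 / 316.0 * 100
= 84.2%

84.2%


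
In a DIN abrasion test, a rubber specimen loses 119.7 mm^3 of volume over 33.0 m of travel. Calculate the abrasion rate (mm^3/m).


Rate = volume_loss / distance
= 119.7 / 33.0
= 3.627 mm^3/m

3.627 mm^3/m


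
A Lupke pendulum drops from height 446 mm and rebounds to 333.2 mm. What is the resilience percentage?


Resilience = h_rebound / h_drop * 100
= 333.2 / 446 * 100
= 74.7%

74.7%


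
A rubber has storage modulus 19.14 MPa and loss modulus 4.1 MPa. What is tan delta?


tan delta = E'' / E'
= 4.1 / 19.14
= 0.2142

tan delta = 0.2142


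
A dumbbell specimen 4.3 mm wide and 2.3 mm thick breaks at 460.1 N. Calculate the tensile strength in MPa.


Area = width * thickness = 4.3 * 2.3 = 9.89 mm^2
TS = force / area = 460.1 / 9.89 = 46.52 MPa

46.52 MPa


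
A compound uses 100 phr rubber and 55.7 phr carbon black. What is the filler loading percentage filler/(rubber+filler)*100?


Filler % = filler / (rubber + filler) * 100
= 55.7 / (100 + 55.7) * 100
= 55.7 / 155.7 * 100
= 35.77%

35.77%


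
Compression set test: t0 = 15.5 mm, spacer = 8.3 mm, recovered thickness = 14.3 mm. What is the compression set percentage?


CS = (t0 - recovered) / (t0 - ts) * 100
= (15.5 - 14.3) / (15.5 - 8.3) * 100
= 1.2 / 7.2 * 100
= 16.7%

16.7%


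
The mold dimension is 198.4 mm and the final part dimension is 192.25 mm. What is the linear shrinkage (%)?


Shrinkage = (mold - part) / mold * 100
= (198.4 - 192.25) / 198.4 * 100
= 6.15 / 198.4 * 100
= 3.1%

3.1%


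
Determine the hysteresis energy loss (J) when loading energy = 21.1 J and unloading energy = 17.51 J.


Hysteresis loss = loading - unloading
= 21.1 - 17.51
= 3.59 J

3.59 J


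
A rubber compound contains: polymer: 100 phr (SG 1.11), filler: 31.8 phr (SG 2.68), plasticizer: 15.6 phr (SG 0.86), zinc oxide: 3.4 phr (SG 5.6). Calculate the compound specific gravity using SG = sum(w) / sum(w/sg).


Sum of weights = 150.8
Volume contributions:
  polymer: 100/1.11 = 90.0901
  filler: 31.8/2.68 = 11.8657
  plasticizer: 15.6/0.86 = 18.1395
  zinc oxide: 3.4/5.6 = 0.6071
Sum of volumes = 120.7024
SG = 150.8 / 120.7024 = 1.249

SG = 1.249


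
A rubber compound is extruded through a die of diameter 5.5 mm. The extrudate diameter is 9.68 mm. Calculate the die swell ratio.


Die swell ratio = D_extrudate / D_die
= 9.68 / 5.5
= 1.76

Die swell = 1.76


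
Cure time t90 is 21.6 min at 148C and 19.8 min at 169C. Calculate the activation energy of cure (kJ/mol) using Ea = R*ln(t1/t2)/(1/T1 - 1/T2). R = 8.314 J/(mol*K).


T1 = 421.15 K, T2 = 442.15 K
1/T1 - 1/T2 = 1.1278e-04
ln(t1/t2) = ln(21.6/19.8) = 0.0870
Ea = 8.314 * 0.0870 / 1.1278e-04 = 6414.6535 J/mol
Ea = 6.41 kJ/mol

6.41 kJ/mol


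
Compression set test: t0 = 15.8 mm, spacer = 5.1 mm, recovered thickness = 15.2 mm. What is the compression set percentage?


CS = (t0 - recovered) / (t0 - ts) * 100
= (15.8 - 15.2) / (15.8 - 5.1) * 100
= 0.6 / 10.7 * 100
= 5.6%

5.6%


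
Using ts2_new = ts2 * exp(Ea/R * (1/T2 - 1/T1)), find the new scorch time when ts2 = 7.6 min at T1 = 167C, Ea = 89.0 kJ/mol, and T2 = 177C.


Convert temperatures: T1 = 167 + 273.15 = 440.15 K, T2 = 177 + 273.15 = 450.15 K
ts2_new = 7.6 * exp(89000 / 8.314 * (1/450.15 - 1/440.15))
1/T2 - 1/T1 = -5.0471e-05
ts2_new = 4.43 min

4.43 min


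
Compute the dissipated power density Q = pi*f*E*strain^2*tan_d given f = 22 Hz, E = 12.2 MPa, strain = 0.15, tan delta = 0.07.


Q = pi * f * E * strain^2 * tan_d
= pi * 22 * 12.2 * 0.15^2 * 0.07
= pi * 22 * 12.2 * 0.0225 * 0.07
= 1.3280

Q = 1.3280


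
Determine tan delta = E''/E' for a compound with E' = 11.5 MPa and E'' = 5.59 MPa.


tan delta = E'' / E'
= 5.59 / 11.5
= 0.4861

tan delta = 0.4861


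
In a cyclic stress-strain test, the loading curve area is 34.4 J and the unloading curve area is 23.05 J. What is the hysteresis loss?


Hysteresis loss = loading - unloading
= 34.4 - 23.05
= 11.35 J

11.35 J


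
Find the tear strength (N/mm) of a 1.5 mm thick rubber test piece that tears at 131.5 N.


Tear strength = force / thickness
= 131.5 / 1.5
= 87.67 N/mm

87.67 N/mm


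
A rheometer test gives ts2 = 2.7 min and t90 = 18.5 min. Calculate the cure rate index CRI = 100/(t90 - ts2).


CRI = 100 / (t90 - ts2)
= 100 / (18.5 - 2.7)
= 100 / 15.8
= 6.33 min^-1

6.33 min^-1


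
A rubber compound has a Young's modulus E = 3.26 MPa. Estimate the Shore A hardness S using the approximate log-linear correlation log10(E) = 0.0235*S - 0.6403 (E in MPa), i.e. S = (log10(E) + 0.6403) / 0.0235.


log10(E) = 0.0235*S - 0.6403  =>  S = (log10(E) + 0.6403) / 0.0235
log10(3.26) = 0.513218
S = (0.513218 + 0.6403) / 0.0235 = 1.153518 / 0.0235
S = 49.1

Shore A = 49.1


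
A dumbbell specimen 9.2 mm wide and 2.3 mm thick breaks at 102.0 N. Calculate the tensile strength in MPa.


Area = width * thickness = 9.2 * 2.3 = 21.16 mm^2
TS = force / area = 102.0 / 21.16 = 4.82 MPa

4.82 MPa


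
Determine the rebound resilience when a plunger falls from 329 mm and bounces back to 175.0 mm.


Resilience = h_rebound / h_drop * 100
= 175.0 / 329 * 100
= 53.2%

53.2%


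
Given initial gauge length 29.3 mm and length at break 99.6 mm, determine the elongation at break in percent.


Elongation = (Lf - L0) / L0 * 100
= (99.6 - 29.3) / 29.3 * 100
= 70.3 / 29.3 * 100
= 239.9%

239.9%


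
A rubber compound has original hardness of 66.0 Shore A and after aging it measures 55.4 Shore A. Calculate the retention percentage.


Retention = aged / original * 100
= 55.4 / 66.0 * 100
= 83.9%

83.9%


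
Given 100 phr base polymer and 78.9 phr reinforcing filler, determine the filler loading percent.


Filler % = filler / (rubber + filler) * 100
= 78.9 / (100 + 78.9) * 100
= 78.9 / 178.9 * 100
= 44.1%

44.1%


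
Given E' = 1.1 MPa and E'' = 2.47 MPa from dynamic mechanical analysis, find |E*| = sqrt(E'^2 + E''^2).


|E*| = sqrt(E'^2 + E''^2)
= sqrt(1.1^2 + 2.47^2)
= sqrt(1.2100 + 6.1009)
= 2.704 MPa

2.704 MPa


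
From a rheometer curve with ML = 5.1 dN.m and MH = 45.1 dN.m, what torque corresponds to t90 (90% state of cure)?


M90 = ML + 0.9 * (MH - ML)
M90 = 5.1 + 0.9 * (45.1 - 5.1)
M90 = 5.1 + 0.9 * 40.0
M90 = 41.1 dN.m

41.1 dN.m


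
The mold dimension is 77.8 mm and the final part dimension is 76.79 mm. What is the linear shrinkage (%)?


Shrinkage = (mold - part) / mold * 100
= (77.8 - 76.79) / 77.8 * 100
= 1.01 / 77.8 * 100
= 1.3%

1.3%


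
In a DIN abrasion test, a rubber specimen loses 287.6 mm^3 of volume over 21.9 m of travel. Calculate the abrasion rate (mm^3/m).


Rate = volume_loss / distance
= 287.6 / 21.9
= 13.132 mm^3/m

13.132 mm^3/m


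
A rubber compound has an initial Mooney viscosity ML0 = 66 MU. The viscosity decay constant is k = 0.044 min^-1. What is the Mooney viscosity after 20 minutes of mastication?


ML = ML0 * exp(-k * t)
ML = 66 * exp(-0.044 * 20)
ML = 66 * 0.4148
ML = 27.38 MU

27.38 MU


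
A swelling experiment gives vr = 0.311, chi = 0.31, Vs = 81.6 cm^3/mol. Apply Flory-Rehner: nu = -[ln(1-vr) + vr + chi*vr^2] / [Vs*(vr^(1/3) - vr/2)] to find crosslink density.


ln(1 - vr) = ln(1 - 0.311) = -0.3725
Numerator = -((-0.3725) + 0.311 + 0.31 * 0.311^2) = 0.0315
Denominator = 81.6 * (0.311^(1/3) - 0.311/2) = 42.5966
nu = 0.0315 / 42.5966 = 7.4021e-04 mol/cm^3

7.4021e-04 mol/cm^3


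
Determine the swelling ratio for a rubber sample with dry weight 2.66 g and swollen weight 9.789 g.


Q = W_swollen / W_dry
Q = 9.789 / 2.66
Q = 3.68

Q = 3.68


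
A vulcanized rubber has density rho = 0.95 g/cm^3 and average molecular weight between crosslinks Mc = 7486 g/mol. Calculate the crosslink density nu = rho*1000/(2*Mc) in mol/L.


nu = rho * 1000 / (2 * Mc)
nu = 0.95 * 1000 / (2 * 7486)
nu = 950.0 / 14972
nu = 0.0635 mol/L

0.0635 mol/L


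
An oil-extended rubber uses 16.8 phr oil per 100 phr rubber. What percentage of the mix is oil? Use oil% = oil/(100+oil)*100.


Oil % = oil / (100 + oil) * 100
= 16.8 / (100 + 16.8) * 100
= 16.8 / 116.8 * 100
= 14.38%

14.38%


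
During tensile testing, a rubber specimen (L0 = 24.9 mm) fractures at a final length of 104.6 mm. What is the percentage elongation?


Elongation = (Lf - L0) / L0 * 100
= (104.6 - 24.9) / 24.9 * 100
= 79.7 / 24.9 * 100
= 320.1%

320.1%


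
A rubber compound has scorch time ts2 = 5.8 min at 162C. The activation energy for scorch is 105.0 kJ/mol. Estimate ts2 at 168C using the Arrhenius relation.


Convert temperatures: T1 = 162 + 273.15 = 435.15 K, T2 = 168 + 273.15 = 441.15 K
ts2_new = 5.8 * exp(105000 / 8.314 * (1/441.15 - 1/435.15))
1/T2 - 1/T1 = -3.1255e-05
ts2_new = 3.91 min

3.91 min


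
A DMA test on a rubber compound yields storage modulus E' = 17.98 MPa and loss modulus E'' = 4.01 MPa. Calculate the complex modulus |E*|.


|E*| = sqrt(E'^2 + E''^2)
= sqrt(17.98^2 + 4.01^2)
= sqrt(323.2804 + 16.0801)
= 18.422 MPa

18.422 MPa


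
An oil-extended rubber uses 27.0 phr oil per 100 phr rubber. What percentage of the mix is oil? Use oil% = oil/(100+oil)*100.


Oil % = oil / (100 + oil) * 100
= 27.0 / (100 + 27.0) * 100
= 27.0 / 127.0 * 100
= 21.26%

21.26%


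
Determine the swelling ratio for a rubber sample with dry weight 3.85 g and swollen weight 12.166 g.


Q = W_swollen / W_dry
Q = 12.166 / 3.85
Q = 3.16

Q = 3.16


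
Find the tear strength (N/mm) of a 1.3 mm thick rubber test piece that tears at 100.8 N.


Tear strength = force / thickness
= 100.8 / 1.3
= 77.54 N/mm

77.54 N/mm


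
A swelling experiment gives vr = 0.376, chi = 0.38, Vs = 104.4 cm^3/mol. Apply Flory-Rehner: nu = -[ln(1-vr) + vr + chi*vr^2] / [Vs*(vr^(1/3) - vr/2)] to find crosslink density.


ln(1 - vr) = ln(1 - 0.376) = -0.4716
Numerator = -((-0.4716) + 0.376 + 0.38 * 0.376^2) = 0.0419
Denominator = 104.4 * (0.376^(1/3) - 0.376/2) = 55.7251
nu = 0.0419 / 55.7251 = 7.5158e-04 mol/cm^3

7.5158e-04 mol/cm^3


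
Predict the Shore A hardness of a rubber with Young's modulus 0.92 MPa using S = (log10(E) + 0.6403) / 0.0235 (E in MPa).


log10(E) = 0.0235*S - 0.6403  =>  S = (log10(E) + 0.6403) / 0.0235
log10(0.92) = -0.036212
S = (-0.036212 + 0.6403) / 0.0235 = 0.604088 / 0.0235
S = 25.7

Shore A = 25.7


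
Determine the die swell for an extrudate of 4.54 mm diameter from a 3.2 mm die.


Die swell ratio = D_extrudate / D_die
= 4.54 / 3.2
= 1.419

Die swell = 1.419


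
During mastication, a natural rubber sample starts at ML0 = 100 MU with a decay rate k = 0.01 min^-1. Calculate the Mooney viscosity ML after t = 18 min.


ML = ML0 * exp(-k * t)
ML = 100 * exp(-0.01 * 18)
ML = 100 * 0.8353
ML = 83.53 MU

83.53 MU


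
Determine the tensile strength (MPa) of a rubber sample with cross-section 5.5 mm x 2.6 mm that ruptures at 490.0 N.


Area = width * thickness = 5.5 * 2.6 = 14.3 mm^2
TS = force / area = 490.0 / 14.3 = 34.27 MPa

34.27 MPa


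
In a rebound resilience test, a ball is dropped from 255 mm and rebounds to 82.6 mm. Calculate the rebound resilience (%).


Resilience = h_rebound / h_drop * 100
= 82.6 / 255 * 100
= 32.4%

32.4%


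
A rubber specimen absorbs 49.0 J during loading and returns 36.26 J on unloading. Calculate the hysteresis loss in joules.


Hysteresis loss = loading - unloading
= 49.0 - 36.26
= 12.74 J

12.74 J


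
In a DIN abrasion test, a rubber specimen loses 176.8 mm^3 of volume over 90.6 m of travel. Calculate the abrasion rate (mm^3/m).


Rate = volume_loss / distance
= 176.8 / 90.6
= 1.951 mm^3/m

1.951 mm^3/m


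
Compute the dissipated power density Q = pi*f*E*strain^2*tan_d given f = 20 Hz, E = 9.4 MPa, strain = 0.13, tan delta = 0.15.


Q = pi * f * E * strain^2 * tan_d
= pi * 20 * 9.4 * 0.13^2 * 0.15
= pi * 20 * 9.4 * 0.0169 * 0.15
= 1.4972

Q = 1.4972


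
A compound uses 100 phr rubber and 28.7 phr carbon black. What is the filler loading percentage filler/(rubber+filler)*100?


Filler % = filler / (rubber + filler) * 100
= 28.7 / (100 + 28.7) * 100
= 28.7 / 128.7 * 100
= 22.3%

22.3%


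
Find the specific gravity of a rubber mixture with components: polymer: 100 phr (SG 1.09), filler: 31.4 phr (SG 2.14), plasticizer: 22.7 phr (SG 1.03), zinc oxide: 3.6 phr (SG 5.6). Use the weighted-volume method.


Sum of weights = 157.7
Volume contributions:
  polymer: 100/1.09 = 91.7431
  filler: 31.4/2.14 = 14.6729
  plasticizer: 22.7/1.03 = 22.0388
  zinc oxide: 3.6/5.6 = 0.6429
Sum of volumes = 129.0977
SG = 157.7 / 129.0977 = 1.222

SG = 1.222


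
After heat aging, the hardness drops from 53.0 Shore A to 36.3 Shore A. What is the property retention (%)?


Retention = aged / original * 100
= 36.3 / 53.0 * 100
= 68.5%

68.5%


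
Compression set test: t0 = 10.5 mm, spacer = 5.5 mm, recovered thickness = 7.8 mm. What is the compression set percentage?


CS = (t0 - recovered) / (t0 - ts) * 100
= (10.5 - 7.8) / (10.5 - 5.5) * 100
= 2.7 / 5.0 * 100
= 54.0%

54.0%


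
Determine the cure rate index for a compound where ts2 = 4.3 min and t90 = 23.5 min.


CRI = 100 / (t90 - ts2)
= 100 / (23.5 - 4.3)
= 100 / 19.2
= 5.21 min^-1

5.21 min^-1


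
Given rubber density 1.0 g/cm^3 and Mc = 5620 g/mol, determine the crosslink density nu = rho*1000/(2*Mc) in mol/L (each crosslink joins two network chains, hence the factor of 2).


nu = rho * 1000 / (2 * Mc)
nu = 1.0 * 1000 / (2 * 5620)
nu = 1000.0 / 11240
nu = 0.0890 mol/L

0.0890 mol/L


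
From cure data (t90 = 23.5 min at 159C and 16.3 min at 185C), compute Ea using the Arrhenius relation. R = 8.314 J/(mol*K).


T1 = 432.15 K, T2 = 458.15 K
1/T1 - 1/T2 = 1.3132e-04
ln(t1/t2) = ln(23.5/16.3) = 0.3658
Ea = 8.314 * 0.3658 / 1.3132e-04 = 23161.3839 J/mol
Ea = 23.16 kJ/mol

23.16 kJ/mol


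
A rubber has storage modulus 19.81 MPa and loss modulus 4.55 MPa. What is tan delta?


tan delta = E'' / E'
= 4.55 / 19.81
= 0.2297

tan delta = 0.2297


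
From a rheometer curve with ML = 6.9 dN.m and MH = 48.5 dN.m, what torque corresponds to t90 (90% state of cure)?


M90 = ML + 0.9 * (MH - ML)
M90 = 6.9 + 0.9 * (48.5 - 6.9)
M90 = 6.9 + 0.9 * 41.6
M90 = 44.34 dN.m

44.34 dN.m


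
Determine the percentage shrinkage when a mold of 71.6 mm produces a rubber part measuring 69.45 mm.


Shrinkage = (mold - part) / mold * 100
= (71.6 - 69.45) / 71.6 * 100
= 2.15 / 71.6 * 100
= 3.0%

3.0%


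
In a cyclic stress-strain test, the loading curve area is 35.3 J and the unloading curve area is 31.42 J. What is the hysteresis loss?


Hysteresis loss = loading - unloading
= 35.3 - 31.42
= 3.88 J

3.88 J


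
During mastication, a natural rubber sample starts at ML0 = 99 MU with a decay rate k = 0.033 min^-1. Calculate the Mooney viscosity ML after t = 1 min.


ML = ML0 * exp(-k * t)
ML = 99 * exp(-0.033 * 1)
ML = 99 * 0.9675
ML = 95.79 MU

95.79 MU


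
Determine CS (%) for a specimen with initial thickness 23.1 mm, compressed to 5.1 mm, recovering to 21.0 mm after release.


CS = (t0 - recovered) / (t0 - ts) * 100
= (23.1 - 21.0) / (23.1 - 5.1) * 100
= 2.1 / 18.0 * 100
= 11.7%

11.7%


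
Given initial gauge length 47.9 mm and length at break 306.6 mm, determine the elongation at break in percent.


Elongation = (Lf - L0) / L0 * 100
= (306.6 - 47.9) / 47.9 * 100
= 258.7 / 47.9 * 100
= 540.1%

540.1%


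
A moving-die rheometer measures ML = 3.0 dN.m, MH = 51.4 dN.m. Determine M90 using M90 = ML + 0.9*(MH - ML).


M90 = ML + 0.9 * (MH - ML)
M90 = 3.0 + 0.9 * (51.4 - 3.0)
M90 = 3.0 + 0.9 * 48.4
M90 = 46.56 dN.m

46.56 dN.m


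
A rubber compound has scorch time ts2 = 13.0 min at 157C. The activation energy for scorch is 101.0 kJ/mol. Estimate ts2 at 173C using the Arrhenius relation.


Convert temperatures: T1 = 157 + 273.15 = 430.15 K, T2 = 173 + 273.15 = 446.15 K
ts2_new = 13.0 * exp(101000 / 8.314 * (1/446.15 - 1/430.15))
1/T2 - 1/T1 = -8.3372e-05
ts2_new = 4.72 min

4.72 min


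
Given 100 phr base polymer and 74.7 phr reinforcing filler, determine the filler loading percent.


Filler % = filler / (rubber + filler) * 100
= 74.7 / (100 + 74.7) * 100
= 74.7 / 174.7 * 100
= 42.76%

42.76%


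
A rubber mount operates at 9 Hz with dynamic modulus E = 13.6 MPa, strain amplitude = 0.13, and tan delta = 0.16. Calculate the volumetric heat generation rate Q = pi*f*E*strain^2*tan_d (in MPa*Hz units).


Q = pi * f * E * strain^2 * tan_d
= pi * 9 * 13.6 * 0.13^2 * 0.16
= pi * 9 * 13.6 * 0.0169 * 0.16
= 1.0398

Q = 1.0398


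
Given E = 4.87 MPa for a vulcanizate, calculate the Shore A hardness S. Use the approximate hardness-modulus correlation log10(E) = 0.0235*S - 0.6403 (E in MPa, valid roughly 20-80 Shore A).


log10(E) = 0.0235*S - 0.6403  =>  S = (log10(E) + 0.6403) / 0.0235
log10(4.87) = 0.687529
S = (0.687529 + 0.6403) / 0.0235 = 1.327829 / 0.0235
S = 56.5

Shore A = 56.5


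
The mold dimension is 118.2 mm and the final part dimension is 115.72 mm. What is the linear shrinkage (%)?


Shrinkage = (mold - part) / mold * 100
= (118.2 - 115.72) / 118.2 * 100
= 2.48 / 118.2 * 100
= 2.1%

2.1%


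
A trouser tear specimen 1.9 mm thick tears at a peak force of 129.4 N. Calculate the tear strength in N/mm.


Tear strength = force / thickness
= 129.4 / 1.9
= 68.11 N/mm

68.11 N/mm


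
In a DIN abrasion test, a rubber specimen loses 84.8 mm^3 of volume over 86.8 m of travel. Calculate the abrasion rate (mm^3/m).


Rate = volume_loss / distance
= 84.8 / 86.8
= 0.977 mm^3/m

0.977 mm^3/m


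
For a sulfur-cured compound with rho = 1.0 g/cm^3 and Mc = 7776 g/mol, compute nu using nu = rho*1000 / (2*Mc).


nu = rho * 1000 / (2 * Mc)
nu = 1.0 * 1000 / (2 * 7776)
nu = 1000.0 / 15552
nu = 0.0643 mol/L

0.0643 mol/L


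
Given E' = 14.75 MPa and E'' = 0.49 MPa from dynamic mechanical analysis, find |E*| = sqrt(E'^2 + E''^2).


|E*| = sqrt(E'^2 + E''^2)
= sqrt(14.75^2 + 0.49^2)
= sqrt(217.5625 + 0.2401)
= 14.758 MPa

14.758 MPa


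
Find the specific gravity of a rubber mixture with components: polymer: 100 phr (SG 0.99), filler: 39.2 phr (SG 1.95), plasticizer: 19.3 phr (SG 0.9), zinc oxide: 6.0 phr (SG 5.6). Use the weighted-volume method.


Sum of weights = 164.5
Volume contributions:
  polymer: 100/0.99 = 101.0101
  filler: 39.2/1.95 = 20.1026
  plasticizer: 19.3/0.9 = 21.4444
  zinc oxide: 6.0/5.6 = 1.0714
Sum of volumes = 143.6285
SG = 164.5 / 143.6285 = 1.145

SG = 1.145
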